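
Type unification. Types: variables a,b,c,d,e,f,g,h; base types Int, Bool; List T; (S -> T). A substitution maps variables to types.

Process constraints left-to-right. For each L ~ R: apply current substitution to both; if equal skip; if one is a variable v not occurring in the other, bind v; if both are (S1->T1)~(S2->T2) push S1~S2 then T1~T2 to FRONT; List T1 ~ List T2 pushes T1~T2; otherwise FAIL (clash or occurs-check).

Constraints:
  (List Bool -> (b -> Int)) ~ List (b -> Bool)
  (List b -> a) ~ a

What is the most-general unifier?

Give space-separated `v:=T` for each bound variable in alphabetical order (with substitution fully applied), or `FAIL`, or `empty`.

Answer: FAIL

Derivation:
step 1: unify (List Bool -> (b -> Int)) ~ List (b -> Bool)  [subst: {-} | 1 pending]
  clash: (List Bool -> (b -> Int)) vs List (b -> Bool)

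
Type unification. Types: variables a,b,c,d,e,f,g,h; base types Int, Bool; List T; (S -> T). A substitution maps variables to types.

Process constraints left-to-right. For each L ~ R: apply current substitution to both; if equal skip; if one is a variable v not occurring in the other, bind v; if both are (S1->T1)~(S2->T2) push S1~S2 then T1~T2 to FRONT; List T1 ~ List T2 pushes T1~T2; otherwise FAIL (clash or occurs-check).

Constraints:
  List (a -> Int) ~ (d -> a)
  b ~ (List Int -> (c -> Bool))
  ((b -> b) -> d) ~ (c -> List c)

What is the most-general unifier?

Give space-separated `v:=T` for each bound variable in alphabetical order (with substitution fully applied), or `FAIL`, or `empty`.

step 1: unify List (a -> Int) ~ (d -> a)  [subst: {-} | 2 pending]
  clash: List (a -> Int) vs (d -> a)

Answer: FAIL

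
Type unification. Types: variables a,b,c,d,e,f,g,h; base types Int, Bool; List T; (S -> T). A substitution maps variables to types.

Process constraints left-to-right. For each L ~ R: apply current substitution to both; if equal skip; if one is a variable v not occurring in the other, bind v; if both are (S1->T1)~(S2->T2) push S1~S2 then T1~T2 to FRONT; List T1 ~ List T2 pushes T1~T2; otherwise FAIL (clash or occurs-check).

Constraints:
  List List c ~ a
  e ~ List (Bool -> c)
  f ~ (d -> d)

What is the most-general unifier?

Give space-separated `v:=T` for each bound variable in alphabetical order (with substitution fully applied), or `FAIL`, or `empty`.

step 1: unify List List c ~ a  [subst: {-} | 2 pending]
  bind a := List List c
step 2: unify e ~ List (Bool -> c)  [subst: {a:=List List c} | 1 pending]
  bind e := List (Bool -> c)
step 3: unify f ~ (d -> d)  [subst: {a:=List List c, e:=List (Bool -> c)} | 0 pending]
  bind f := (d -> d)

Answer: a:=List List c e:=List (Bool -> c) f:=(d -> d)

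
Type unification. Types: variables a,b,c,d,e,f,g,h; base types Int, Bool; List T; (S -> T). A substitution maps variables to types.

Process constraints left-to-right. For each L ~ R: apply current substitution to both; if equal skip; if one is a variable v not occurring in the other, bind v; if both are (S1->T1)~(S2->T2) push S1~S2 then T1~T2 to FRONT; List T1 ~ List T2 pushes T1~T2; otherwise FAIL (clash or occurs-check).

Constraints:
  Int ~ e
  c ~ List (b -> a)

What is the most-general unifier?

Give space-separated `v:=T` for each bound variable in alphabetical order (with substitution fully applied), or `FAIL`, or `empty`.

step 1: unify Int ~ e  [subst: {-} | 1 pending]
  bind e := Int
step 2: unify c ~ List (b -> a)  [subst: {e:=Int} | 0 pending]
  bind c := List (b -> a)

Answer: c:=List (b -> a) e:=Int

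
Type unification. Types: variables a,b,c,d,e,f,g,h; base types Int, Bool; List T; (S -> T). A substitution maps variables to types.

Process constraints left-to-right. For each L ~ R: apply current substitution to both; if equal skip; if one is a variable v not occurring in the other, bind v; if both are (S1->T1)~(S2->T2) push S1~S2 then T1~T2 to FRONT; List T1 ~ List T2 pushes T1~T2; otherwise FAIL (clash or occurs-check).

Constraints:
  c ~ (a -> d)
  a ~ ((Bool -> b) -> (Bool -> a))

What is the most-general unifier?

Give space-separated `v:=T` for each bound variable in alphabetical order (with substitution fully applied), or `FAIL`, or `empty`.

Answer: FAIL

Derivation:
step 1: unify c ~ (a -> d)  [subst: {-} | 1 pending]
  bind c := (a -> d)
step 2: unify a ~ ((Bool -> b) -> (Bool -> a))  [subst: {c:=(a -> d)} | 0 pending]
  occurs-check fail: a in ((Bool -> b) -> (Bool -> a))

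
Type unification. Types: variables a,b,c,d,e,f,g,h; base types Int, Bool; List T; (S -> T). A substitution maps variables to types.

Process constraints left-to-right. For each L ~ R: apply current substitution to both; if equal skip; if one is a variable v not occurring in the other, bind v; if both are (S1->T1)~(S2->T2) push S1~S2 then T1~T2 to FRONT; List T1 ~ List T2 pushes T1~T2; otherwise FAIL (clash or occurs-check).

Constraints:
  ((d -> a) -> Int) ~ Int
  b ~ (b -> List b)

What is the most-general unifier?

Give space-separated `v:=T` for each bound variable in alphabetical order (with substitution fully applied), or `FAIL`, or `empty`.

step 1: unify ((d -> a) -> Int) ~ Int  [subst: {-} | 1 pending]
  clash: ((d -> a) -> Int) vs Int

Answer: FAIL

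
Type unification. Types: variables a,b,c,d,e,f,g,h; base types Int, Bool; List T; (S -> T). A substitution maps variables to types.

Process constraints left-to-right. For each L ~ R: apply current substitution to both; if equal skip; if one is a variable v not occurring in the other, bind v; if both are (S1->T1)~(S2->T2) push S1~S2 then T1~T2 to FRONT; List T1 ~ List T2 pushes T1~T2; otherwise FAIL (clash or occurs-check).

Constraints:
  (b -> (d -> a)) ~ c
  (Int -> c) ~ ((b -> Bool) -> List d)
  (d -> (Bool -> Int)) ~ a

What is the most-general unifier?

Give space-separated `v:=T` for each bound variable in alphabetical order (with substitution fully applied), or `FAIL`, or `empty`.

step 1: unify (b -> (d -> a)) ~ c  [subst: {-} | 2 pending]
  bind c := (b -> (d -> a))
step 2: unify (Int -> (b -> (d -> a))) ~ ((b -> Bool) -> List d)  [subst: {c:=(b -> (d -> a))} | 1 pending]
  -> decompose arrow: push Int~(b -> Bool), (b -> (d -> a))~List d
step 3: unify Int ~ (b -> Bool)  [subst: {c:=(b -> (d -> a))} | 2 pending]
  clash: Int vs (b -> Bool)

Answer: FAIL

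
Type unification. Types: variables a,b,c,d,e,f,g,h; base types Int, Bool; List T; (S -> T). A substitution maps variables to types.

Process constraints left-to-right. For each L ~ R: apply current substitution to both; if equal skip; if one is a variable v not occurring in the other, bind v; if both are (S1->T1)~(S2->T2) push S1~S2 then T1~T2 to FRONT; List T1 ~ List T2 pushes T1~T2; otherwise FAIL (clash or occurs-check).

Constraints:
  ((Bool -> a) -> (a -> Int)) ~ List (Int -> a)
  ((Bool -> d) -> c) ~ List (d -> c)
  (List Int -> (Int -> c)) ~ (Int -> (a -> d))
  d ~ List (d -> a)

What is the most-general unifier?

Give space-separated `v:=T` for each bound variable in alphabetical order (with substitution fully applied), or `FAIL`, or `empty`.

step 1: unify ((Bool -> a) -> (a -> Int)) ~ List (Int -> a)  [subst: {-} | 3 pending]
  clash: ((Bool -> a) -> (a -> Int)) vs List (Int -> a)

Answer: FAIL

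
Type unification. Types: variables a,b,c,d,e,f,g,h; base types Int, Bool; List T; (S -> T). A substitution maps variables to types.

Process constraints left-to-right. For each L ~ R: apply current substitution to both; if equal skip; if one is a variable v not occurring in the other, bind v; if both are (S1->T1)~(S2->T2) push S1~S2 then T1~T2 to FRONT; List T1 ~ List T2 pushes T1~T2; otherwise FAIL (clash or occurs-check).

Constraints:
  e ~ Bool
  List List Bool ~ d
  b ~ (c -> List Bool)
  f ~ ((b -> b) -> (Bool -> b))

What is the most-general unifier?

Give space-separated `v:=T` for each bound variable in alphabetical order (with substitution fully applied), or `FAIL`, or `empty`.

step 1: unify e ~ Bool  [subst: {-} | 3 pending]
  bind e := Bool
step 2: unify List List Bool ~ d  [subst: {e:=Bool} | 2 pending]
  bind d := List List Bool
step 3: unify b ~ (c -> List Bool)  [subst: {e:=Bool, d:=List List Bool} | 1 pending]
  bind b := (c -> List Bool)
step 4: unify f ~ (((c -> List Bool) -> (c -> List Bool)) -> (Bool -> (c -> List Bool)))  [subst: {e:=Bool, d:=List List Bool, b:=(c -> List Bool)} | 0 pending]
  bind f := (((c -> List Bool) -> (c -> List Bool)) -> (Bool -> (c -> List Bool)))

Answer: b:=(c -> List Bool) d:=List List Bool e:=Bool f:=(((c -> List Bool) -> (c -> List Bool)) -> (Bool -> (c -> List Bool)))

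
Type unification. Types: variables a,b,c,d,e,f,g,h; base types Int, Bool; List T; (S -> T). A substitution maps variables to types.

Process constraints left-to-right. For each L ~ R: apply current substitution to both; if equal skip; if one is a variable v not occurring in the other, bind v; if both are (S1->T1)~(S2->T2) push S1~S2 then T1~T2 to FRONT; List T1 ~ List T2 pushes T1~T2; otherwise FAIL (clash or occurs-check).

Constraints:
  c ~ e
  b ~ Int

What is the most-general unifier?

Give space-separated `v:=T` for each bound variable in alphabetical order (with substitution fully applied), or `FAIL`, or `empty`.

Answer: b:=Int c:=e

Derivation:
step 1: unify c ~ e  [subst: {-} | 1 pending]
  bind c := e
step 2: unify b ~ Int  [subst: {c:=e} | 0 pending]
  bind b := Int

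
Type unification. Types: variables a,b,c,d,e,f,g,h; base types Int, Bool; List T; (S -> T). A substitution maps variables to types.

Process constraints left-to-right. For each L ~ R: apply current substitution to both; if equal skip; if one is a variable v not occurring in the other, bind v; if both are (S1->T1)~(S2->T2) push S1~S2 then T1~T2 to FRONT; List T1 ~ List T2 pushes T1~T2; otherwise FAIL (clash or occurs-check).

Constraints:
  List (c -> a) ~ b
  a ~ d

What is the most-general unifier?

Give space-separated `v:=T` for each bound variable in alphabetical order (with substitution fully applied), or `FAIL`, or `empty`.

step 1: unify List (c -> a) ~ b  [subst: {-} | 1 pending]
  bind b := List (c -> a)
step 2: unify a ~ d  [subst: {b:=List (c -> a)} | 0 pending]
  bind a := d

Answer: a:=d b:=List (c -> d)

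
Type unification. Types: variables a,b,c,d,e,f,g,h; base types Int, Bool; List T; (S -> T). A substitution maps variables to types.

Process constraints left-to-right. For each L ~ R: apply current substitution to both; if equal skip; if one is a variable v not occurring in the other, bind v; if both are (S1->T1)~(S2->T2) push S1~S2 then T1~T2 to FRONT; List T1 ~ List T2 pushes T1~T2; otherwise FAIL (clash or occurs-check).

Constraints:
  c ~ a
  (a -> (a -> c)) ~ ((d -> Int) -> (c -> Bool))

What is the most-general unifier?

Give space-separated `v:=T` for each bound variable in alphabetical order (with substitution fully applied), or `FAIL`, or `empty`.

step 1: unify c ~ a  [subst: {-} | 1 pending]
  bind c := a
step 2: unify (a -> (a -> a)) ~ ((d -> Int) -> (a -> Bool))  [subst: {c:=a} | 0 pending]
  -> decompose arrow: push a~(d -> Int), (a -> a)~(a -> Bool)
step 3: unify a ~ (d -> Int)  [subst: {c:=a} | 1 pending]
  bind a := (d -> Int)
step 4: unify ((d -> Int) -> (d -> Int)) ~ ((d -> Int) -> Bool)  [subst: {c:=a, a:=(d -> Int)} | 0 pending]
  -> decompose arrow: push (d -> Int)~(d -> Int), (d -> Int)~Bool
step 5: unify (d -> Int) ~ (d -> Int)  [subst: {c:=a, a:=(d -> Int)} | 1 pending]
  -> identical, skip
step 6: unify (d -> Int) ~ Bool  [subst: {c:=a, a:=(d -> Int)} | 0 pending]
  clash: (d -> Int) vs Bool

Answer: FAIL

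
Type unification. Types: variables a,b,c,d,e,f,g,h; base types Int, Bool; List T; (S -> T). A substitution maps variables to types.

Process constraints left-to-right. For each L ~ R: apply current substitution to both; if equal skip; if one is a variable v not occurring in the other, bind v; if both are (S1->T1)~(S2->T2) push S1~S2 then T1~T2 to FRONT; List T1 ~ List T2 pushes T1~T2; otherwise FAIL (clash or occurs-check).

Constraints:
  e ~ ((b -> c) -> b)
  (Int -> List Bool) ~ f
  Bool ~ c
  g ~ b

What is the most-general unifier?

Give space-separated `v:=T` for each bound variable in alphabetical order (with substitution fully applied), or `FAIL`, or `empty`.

step 1: unify e ~ ((b -> c) -> b)  [subst: {-} | 3 pending]
  bind e := ((b -> c) -> b)
step 2: unify (Int -> List Bool) ~ f  [subst: {e:=((b -> c) -> b)} | 2 pending]
  bind f := (Int -> List Bool)
step 3: unify Bool ~ c  [subst: {e:=((b -> c) -> b), f:=(Int -> List Bool)} | 1 pending]
  bind c := Bool
step 4: unify g ~ b  [subst: {e:=((b -> c) -> b), f:=(Int -> List Bool), c:=Bool} | 0 pending]
  bind g := b

Answer: c:=Bool e:=((b -> Bool) -> b) f:=(Int -> List Bool) g:=b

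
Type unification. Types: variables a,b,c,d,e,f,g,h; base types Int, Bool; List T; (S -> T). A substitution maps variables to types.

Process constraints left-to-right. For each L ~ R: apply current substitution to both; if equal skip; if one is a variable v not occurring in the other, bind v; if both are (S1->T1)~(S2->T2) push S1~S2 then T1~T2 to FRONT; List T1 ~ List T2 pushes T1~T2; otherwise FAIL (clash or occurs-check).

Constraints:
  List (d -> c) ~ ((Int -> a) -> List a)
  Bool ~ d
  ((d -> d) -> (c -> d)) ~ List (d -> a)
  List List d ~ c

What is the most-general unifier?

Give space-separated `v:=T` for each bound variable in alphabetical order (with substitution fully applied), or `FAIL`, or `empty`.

step 1: unify List (d -> c) ~ ((Int -> a) -> List a)  [subst: {-} | 3 pending]
  clash: List (d -> c) vs ((Int -> a) -> List a)

Answer: FAIL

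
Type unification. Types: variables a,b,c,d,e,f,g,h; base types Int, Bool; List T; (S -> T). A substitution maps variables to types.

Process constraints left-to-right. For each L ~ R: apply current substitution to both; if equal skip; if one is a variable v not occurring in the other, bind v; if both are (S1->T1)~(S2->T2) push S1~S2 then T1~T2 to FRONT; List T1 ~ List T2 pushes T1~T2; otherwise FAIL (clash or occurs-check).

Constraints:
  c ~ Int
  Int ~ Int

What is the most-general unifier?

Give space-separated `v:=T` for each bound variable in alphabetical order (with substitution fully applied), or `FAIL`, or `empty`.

Answer: c:=Int

Derivation:
step 1: unify c ~ Int  [subst: {-} | 1 pending]
  bind c := Int
step 2: unify Int ~ Int  [subst: {c:=Int} | 0 pending]
  -> identical, skip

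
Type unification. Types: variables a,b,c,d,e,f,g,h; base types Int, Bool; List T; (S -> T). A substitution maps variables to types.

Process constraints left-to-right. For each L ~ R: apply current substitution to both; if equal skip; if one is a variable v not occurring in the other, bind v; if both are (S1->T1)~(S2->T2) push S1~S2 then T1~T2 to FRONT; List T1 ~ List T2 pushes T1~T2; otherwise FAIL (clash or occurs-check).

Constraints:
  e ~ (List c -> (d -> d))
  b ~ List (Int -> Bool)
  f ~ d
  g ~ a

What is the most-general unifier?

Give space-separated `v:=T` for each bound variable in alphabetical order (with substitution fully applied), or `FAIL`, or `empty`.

step 1: unify e ~ (List c -> (d -> d))  [subst: {-} | 3 pending]
  bind e := (List c -> (d -> d))
step 2: unify b ~ List (Int -> Bool)  [subst: {e:=(List c -> (d -> d))} | 2 pending]
  bind b := List (Int -> Bool)
step 3: unify f ~ d  [subst: {e:=(List c -> (d -> d)), b:=List (Int -> Bool)} | 1 pending]
  bind f := d
step 4: unify g ~ a  [subst: {e:=(List c -> (d -> d)), b:=List (Int -> Bool), f:=d} | 0 pending]
  bind g := a

Answer: b:=List (Int -> Bool) e:=(List c -> (d -> d)) f:=d g:=a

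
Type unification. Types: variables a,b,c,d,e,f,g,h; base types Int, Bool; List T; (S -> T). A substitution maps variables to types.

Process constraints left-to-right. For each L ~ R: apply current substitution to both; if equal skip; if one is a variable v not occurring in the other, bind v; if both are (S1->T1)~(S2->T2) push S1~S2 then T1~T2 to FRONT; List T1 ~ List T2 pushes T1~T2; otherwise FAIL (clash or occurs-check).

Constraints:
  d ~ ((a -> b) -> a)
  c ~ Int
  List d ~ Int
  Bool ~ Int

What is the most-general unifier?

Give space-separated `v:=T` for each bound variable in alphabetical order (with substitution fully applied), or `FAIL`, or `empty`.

step 1: unify d ~ ((a -> b) -> a)  [subst: {-} | 3 pending]
  bind d := ((a -> b) -> a)
step 2: unify c ~ Int  [subst: {d:=((a -> b) -> a)} | 2 pending]
  bind c := Int
step 3: unify List ((a -> b) -> a) ~ Int  [subst: {d:=((a -> b) -> a), c:=Int} | 1 pending]
  clash: List ((a -> b) -> a) vs Int

Answer: FAIL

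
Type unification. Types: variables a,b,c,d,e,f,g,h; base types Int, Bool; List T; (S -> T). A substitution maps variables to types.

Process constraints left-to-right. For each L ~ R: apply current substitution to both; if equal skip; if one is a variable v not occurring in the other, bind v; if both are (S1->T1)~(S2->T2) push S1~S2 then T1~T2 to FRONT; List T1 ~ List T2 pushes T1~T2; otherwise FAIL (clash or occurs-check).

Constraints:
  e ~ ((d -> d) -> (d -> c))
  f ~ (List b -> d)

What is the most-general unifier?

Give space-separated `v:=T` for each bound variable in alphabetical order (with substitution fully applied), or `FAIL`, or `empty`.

step 1: unify e ~ ((d -> d) -> (d -> c))  [subst: {-} | 1 pending]
  bind e := ((d -> d) -> (d -> c))
step 2: unify f ~ (List b -> d)  [subst: {e:=((d -> d) -> (d -> c))} | 0 pending]
  bind f := (List b -> d)

Answer: e:=((d -> d) -> (d -> c)) f:=(List b -> d)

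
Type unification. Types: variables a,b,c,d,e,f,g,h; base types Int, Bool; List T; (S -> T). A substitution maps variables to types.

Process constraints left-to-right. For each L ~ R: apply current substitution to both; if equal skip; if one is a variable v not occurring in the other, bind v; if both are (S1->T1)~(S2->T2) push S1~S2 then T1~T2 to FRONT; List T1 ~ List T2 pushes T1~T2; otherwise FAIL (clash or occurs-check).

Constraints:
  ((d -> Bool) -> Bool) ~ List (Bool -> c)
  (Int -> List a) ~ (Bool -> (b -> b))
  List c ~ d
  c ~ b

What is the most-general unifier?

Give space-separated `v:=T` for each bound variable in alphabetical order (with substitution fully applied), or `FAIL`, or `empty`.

Answer: FAIL

Derivation:
step 1: unify ((d -> Bool) -> Bool) ~ List (Bool -> c)  [subst: {-} | 3 pending]
  clash: ((d -> Bool) -> Bool) vs List (Bool -> c)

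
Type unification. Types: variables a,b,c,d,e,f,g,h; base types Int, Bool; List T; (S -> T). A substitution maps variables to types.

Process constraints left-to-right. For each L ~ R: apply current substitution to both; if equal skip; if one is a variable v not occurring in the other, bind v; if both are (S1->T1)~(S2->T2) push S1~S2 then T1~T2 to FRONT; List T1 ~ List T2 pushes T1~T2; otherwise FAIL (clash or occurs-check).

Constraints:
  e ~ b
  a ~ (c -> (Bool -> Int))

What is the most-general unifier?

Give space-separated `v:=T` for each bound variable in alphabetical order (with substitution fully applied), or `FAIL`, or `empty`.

Answer: a:=(c -> (Bool -> Int)) e:=b

Derivation:
step 1: unify e ~ b  [subst: {-} | 1 pending]
  bind e := b
step 2: unify a ~ (c -> (Bool -> Int))  [subst: {e:=b} | 0 pending]
  bind a := (c -> (Bool -> Int))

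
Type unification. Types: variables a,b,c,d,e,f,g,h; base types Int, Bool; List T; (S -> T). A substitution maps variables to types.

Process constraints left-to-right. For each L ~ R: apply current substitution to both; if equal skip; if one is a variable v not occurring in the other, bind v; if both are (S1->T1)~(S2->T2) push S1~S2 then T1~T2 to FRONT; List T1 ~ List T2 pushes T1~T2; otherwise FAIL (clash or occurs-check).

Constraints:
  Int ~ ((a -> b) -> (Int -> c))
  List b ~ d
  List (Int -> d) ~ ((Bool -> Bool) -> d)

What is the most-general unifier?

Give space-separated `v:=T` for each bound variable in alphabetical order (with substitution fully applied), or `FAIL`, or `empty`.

step 1: unify Int ~ ((a -> b) -> (Int -> c))  [subst: {-} | 2 pending]
  clash: Int vs ((a -> b) -> (Int -> c))

Answer: FAIL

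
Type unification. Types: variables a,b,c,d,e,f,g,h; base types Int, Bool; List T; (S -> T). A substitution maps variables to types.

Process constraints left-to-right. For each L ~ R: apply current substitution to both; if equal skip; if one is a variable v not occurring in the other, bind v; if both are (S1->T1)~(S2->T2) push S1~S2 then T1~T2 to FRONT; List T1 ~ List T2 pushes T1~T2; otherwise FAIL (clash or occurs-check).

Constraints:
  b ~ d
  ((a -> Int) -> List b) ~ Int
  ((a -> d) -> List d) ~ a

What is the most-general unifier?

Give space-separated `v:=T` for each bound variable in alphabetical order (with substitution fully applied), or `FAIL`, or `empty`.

step 1: unify b ~ d  [subst: {-} | 2 pending]
  bind b := d
step 2: unify ((a -> Int) -> List d) ~ Int  [subst: {b:=d} | 1 pending]
  clash: ((a -> Int) -> List d) vs Int

Answer: FAIL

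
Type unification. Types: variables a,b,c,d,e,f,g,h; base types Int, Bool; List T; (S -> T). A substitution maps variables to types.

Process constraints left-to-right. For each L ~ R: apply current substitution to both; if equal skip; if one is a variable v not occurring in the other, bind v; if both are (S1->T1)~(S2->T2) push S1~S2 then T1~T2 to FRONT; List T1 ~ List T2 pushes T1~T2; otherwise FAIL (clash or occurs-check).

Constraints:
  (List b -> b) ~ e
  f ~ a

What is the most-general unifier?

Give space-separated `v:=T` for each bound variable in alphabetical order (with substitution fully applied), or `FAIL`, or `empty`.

Answer: e:=(List b -> b) f:=a

Derivation:
step 1: unify (List b -> b) ~ e  [subst: {-} | 1 pending]
  bind e := (List b -> b)
step 2: unify f ~ a  [subst: {e:=(List b -> b)} | 0 pending]
  bind f := a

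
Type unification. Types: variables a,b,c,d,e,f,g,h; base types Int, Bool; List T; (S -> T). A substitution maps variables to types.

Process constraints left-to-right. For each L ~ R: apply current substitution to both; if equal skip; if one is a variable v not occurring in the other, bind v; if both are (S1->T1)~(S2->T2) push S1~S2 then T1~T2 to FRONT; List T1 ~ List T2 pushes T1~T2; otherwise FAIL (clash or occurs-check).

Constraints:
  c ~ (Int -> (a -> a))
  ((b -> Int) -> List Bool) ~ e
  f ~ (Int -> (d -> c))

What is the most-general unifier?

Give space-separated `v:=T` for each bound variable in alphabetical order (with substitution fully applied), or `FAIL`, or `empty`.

Answer: c:=(Int -> (a -> a)) e:=((b -> Int) -> List Bool) f:=(Int -> (d -> (Int -> (a -> a))))

Derivation:
step 1: unify c ~ (Int -> (a -> a))  [subst: {-} | 2 pending]
  bind c := (Int -> (a -> a))
step 2: unify ((b -> Int) -> List Bool) ~ e  [subst: {c:=(Int -> (a -> a))} | 1 pending]
  bind e := ((b -> Int) -> List Bool)
step 3: unify f ~ (Int -> (d -> (Int -> (a -> a))))  [subst: {c:=(Int -> (a -> a)), e:=((b -> Int) -> List Bool)} | 0 pending]
  bind f := (Int -> (d -> (Int -> (a -> a))))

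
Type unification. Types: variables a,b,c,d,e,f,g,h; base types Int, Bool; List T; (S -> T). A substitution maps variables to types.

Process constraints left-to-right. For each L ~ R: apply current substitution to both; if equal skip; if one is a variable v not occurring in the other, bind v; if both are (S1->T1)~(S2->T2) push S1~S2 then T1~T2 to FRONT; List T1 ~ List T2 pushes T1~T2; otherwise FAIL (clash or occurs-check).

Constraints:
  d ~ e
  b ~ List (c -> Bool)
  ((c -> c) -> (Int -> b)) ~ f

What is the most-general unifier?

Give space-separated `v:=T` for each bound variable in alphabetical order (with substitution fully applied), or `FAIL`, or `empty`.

Answer: b:=List (c -> Bool) d:=e f:=((c -> c) -> (Int -> List (c -> Bool)))

Derivation:
step 1: unify d ~ e  [subst: {-} | 2 pending]
  bind d := e
step 2: unify b ~ List (c -> Bool)  [subst: {d:=e} | 1 pending]
  bind b := List (c -> Bool)
step 3: unify ((c -> c) -> (Int -> List (c -> Bool))) ~ f  [subst: {d:=e, b:=List (c -> Bool)} | 0 pending]
  bind f := ((c -> c) -> (Int -> List (c -> Bool)))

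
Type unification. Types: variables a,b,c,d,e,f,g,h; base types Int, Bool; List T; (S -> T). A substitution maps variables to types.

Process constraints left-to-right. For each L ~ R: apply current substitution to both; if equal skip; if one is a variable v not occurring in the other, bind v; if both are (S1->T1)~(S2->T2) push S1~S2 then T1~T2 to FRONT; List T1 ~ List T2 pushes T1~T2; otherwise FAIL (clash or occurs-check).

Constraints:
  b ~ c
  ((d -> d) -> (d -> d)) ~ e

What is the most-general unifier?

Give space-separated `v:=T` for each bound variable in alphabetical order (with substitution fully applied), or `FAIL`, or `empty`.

Answer: b:=c e:=((d -> d) -> (d -> d))

Derivation:
step 1: unify b ~ c  [subst: {-} | 1 pending]
  bind b := c
step 2: unify ((d -> d) -> (d -> d)) ~ e  [subst: {b:=c} | 0 pending]
  bind e := ((d -> d) -> (d -> d))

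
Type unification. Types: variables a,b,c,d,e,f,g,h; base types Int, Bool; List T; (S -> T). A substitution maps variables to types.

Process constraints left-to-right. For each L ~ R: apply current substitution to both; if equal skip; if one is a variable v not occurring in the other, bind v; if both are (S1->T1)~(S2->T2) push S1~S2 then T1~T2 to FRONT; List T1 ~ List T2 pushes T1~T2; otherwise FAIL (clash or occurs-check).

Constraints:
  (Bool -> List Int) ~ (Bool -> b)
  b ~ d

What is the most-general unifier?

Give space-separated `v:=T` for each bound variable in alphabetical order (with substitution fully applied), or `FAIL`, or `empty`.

step 1: unify (Bool -> List Int) ~ (Bool -> b)  [subst: {-} | 1 pending]
  -> decompose arrow: push Bool~Bool, List Int~b
step 2: unify Bool ~ Bool  [subst: {-} | 2 pending]
  -> identical, skip
step 3: unify List Int ~ b  [subst: {-} | 1 pending]
  bind b := List Int
step 4: unify List Int ~ d  [subst: {b:=List Int} | 0 pending]
  bind d := List Int

Answer: b:=List Int d:=List Int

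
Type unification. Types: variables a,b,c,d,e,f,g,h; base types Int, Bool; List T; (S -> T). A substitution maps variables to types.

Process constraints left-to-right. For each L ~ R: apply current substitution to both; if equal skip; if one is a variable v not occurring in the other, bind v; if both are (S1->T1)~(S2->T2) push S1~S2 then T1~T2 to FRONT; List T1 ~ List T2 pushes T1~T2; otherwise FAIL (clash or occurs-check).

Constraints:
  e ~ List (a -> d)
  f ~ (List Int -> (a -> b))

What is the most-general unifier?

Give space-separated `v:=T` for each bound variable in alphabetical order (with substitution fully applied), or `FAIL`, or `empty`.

step 1: unify e ~ List (a -> d)  [subst: {-} | 1 pending]
  bind e := List (a -> d)
step 2: unify f ~ (List Int -> (a -> b))  [subst: {e:=List (a -> d)} | 0 pending]
  bind f := (List Int -> (a -> b))

Answer: e:=List (a -> d) f:=(List Int -> (a -> b))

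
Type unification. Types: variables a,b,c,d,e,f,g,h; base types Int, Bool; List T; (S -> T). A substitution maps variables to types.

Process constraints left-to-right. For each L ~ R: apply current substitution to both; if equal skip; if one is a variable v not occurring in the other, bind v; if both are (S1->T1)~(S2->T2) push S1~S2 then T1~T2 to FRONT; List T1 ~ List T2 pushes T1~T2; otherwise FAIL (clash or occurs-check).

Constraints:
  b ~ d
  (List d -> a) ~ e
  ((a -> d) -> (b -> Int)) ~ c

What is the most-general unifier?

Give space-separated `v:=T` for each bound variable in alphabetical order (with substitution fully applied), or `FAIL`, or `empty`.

step 1: unify b ~ d  [subst: {-} | 2 pending]
  bind b := d
step 2: unify (List d -> a) ~ e  [subst: {b:=d} | 1 pending]
  bind e := (List d -> a)
step 3: unify ((a -> d) -> (d -> Int)) ~ c  [subst: {b:=d, e:=(List d -> a)} | 0 pending]
  bind c := ((a -> d) -> (d -> Int))

Answer: b:=d c:=((a -> d) -> (d -> Int)) e:=(List d -> a)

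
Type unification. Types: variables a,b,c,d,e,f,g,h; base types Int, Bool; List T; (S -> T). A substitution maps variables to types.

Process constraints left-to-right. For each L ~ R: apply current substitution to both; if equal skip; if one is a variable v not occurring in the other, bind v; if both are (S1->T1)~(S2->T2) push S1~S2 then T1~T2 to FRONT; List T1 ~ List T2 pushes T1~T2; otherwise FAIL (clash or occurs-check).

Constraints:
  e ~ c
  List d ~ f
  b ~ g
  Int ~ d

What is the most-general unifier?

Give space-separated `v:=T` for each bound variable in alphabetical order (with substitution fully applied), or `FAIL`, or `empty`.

step 1: unify e ~ c  [subst: {-} | 3 pending]
  bind e := c
step 2: unify List d ~ f  [subst: {e:=c} | 2 pending]
  bind f := List d
step 3: unify b ~ g  [subst: {e:=c, f:=List d} | 1 pending]
  bind b := g
step 4: unify Int ~ d  [subst: {e:=c, f:=List d, b:=g} | 0 pending]
  bind d := Int

Answer: b:=g d:=Int e:=c f:=List Int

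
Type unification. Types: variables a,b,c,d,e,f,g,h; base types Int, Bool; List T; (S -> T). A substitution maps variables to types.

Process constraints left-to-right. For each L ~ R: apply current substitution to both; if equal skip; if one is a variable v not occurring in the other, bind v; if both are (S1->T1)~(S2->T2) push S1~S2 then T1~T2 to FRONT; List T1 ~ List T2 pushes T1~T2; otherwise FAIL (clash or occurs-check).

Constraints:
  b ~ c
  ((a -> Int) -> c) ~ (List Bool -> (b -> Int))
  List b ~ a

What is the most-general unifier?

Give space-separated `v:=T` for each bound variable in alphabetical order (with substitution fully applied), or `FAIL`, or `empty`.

Answer: FAIL

Derivation:
step 1: unify b ~ c  [subst: {-} | 2 pending]
  bind b := c
step 2: unify ((a -> Int) -> c) ~ (List Bool -> (c -> Int))  [subst: {b:=c} | 1 pending]
  -> decompose arrow: push (a -> Int)~List Bool, c~(c -> Int)
step 3: unify (a -> Int) ~ List Bool  [subst: {b:=c} | 2 pending]
  clash: (a -> Int) vs List Bool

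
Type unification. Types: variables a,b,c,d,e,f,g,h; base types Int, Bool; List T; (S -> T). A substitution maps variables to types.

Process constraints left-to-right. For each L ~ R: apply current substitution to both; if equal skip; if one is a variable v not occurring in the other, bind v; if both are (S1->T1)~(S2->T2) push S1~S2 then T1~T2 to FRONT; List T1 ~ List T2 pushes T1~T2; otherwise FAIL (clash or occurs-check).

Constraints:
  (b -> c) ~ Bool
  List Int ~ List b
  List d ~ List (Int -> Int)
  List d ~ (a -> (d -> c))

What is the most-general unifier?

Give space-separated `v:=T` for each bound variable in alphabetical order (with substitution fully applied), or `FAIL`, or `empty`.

Answer: FAIL

Derivation:
step 1: unify (b -> c) ~ Bool  [subst: {-} | 3 pending]
  clash: (b -> c) vs Bool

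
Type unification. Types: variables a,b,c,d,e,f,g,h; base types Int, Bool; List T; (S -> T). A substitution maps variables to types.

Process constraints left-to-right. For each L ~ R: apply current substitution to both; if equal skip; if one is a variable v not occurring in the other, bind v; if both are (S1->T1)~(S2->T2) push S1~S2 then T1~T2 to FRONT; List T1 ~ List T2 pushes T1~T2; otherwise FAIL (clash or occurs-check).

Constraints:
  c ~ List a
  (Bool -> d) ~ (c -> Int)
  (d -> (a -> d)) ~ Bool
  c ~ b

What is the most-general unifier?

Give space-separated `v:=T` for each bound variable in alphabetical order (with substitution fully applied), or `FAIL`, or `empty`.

Answer: FAIL

Derivation:
step 1: unify c ~ List a  [subst: {-} | 3 pending]
  bind c := List a
step 2: unify (Bool -> d) ~ (List a -> Int)  [subst: {c:=List a} | 2 pending]
  -> decompose arrow: push Bool~List a, d~Int
step 3: unify Bool ~ List a  [subst: {c:=List a} | 3 pending]
  clash: Bool vs List a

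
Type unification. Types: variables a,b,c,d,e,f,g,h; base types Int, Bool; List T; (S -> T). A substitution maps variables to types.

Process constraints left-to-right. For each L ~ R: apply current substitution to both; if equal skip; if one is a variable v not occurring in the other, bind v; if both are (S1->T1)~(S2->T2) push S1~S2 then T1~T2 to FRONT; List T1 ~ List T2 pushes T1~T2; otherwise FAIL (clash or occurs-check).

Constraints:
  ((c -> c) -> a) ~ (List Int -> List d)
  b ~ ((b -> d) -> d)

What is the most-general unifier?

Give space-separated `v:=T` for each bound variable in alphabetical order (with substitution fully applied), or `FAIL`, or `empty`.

step 1: unify ((c -> c) -> a) ~ (List Int -> List d)  [subst: {-} | 1 pending]
  -> decompose arrow: push (c -> c)~List Int, a~List d
step 2: unify (c -> c) ~ List Int  [subst: {-} | 2 pending]
  clash: (c -> c) vs List Int

Answer: FAIL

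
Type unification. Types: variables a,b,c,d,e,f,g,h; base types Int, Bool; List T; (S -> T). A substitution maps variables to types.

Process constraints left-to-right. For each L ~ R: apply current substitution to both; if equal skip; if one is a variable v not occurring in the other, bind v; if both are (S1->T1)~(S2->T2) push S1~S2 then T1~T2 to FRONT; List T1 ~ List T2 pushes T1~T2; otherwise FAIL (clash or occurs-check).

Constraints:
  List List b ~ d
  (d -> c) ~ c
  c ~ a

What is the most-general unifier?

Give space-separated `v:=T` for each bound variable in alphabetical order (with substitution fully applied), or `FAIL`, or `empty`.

Answer: FAIL

Derivation:
step 1: unify List List b ~ d  [subst: {-} | 2 pending]
  bind d := List List b
step 2: unify (List List b -> c) ~ c  [subst: {d:=List List b} | 1 pending]
  occurs-check fail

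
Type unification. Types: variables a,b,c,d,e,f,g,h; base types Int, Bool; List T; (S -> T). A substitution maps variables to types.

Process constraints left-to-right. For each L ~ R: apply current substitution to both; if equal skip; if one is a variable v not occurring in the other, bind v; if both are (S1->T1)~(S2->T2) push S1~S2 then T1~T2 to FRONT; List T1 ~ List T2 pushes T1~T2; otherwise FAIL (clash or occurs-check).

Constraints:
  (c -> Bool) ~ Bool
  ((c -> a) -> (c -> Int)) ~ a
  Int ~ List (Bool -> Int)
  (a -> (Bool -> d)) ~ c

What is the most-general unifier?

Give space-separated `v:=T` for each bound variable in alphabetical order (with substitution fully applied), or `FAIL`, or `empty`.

Answer: FAIL

Derivation:
step 1: unify (c -> Bool) ~ Bool  [subst: {-} | 3 pending]
  clash: (c -> Bool) vs Bool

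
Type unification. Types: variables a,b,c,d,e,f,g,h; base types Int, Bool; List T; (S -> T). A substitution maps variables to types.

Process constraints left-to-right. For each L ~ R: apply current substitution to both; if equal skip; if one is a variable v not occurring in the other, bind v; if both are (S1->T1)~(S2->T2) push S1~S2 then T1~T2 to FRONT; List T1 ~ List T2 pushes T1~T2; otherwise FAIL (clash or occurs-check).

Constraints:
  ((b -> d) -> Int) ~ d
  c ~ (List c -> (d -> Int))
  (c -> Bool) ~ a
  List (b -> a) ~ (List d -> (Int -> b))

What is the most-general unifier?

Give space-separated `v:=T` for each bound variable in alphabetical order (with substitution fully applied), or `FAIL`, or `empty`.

Answer: FAIL

Derivation:
step 1: unify ((b -> d) -> Int) ~ d  [subst: {-} | 3 pending]
  occurs-check fail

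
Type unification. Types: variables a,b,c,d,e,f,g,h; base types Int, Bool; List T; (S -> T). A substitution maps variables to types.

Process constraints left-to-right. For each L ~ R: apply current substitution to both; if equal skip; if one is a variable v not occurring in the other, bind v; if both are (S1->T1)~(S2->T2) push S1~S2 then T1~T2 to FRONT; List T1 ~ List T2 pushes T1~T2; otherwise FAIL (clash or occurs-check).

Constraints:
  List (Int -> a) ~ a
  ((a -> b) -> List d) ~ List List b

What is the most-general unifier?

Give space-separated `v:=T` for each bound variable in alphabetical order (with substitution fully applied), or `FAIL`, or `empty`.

Answer: FAIL

Derivation:
step 1: unify List (Int -> a) ~ a  [subst: {-} | 1 pending]
  occurs-check fail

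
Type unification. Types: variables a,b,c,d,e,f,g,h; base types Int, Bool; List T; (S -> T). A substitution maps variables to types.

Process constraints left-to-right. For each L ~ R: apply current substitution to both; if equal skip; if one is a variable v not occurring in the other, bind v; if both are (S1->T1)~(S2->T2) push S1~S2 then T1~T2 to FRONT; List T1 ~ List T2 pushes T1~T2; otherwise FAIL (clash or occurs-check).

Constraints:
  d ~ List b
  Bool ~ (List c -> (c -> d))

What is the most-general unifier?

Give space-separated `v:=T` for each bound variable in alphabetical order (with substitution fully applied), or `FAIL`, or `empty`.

step 1: unify d ~ List b  [subst: {-} | 1 pending]
  bind d := List b
step 2: unify Bool ~ (List c -> (c -> List b))  [subst: {d:=List b} | 0 pending]
  clash: Bool vs (List c -> (c -> List b))

Answer: FAIL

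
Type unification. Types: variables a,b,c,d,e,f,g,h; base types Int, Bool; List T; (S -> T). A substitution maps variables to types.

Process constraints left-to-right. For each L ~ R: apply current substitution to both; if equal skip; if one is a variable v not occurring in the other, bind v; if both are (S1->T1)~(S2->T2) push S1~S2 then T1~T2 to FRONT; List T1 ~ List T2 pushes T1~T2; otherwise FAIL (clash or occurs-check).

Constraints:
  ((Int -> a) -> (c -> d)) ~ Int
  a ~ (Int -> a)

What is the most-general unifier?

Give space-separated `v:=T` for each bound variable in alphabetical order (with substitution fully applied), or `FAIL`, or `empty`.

step 1: unify ((Int -> a) -> (c -> d)) ~ Int  [subst: {-} | 1 pending]
  clash: ((Int -> a) -> (c -> d)) vs Int

Answer: FAIL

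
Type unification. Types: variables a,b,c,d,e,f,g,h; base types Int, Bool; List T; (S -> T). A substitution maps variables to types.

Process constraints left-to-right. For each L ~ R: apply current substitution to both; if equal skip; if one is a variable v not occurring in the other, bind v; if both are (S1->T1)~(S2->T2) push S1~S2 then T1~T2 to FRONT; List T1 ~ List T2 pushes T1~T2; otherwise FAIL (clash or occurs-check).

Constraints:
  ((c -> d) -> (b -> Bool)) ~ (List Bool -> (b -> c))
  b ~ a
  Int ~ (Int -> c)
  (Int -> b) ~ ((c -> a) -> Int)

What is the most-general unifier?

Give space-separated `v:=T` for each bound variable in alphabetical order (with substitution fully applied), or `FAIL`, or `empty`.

step 1: unify ((c -> d) -> (b -> Bool)) ~ (List Bool -> (b -> c))  [subst: {-} | 3 pending]
  -> decompose arrow: push (c -> d)~List Bool, (b -> Bool)~(b -> c)
step 2: unify (c -> d) ~ List Bool  [subst: {-} | 4 pending]
  clash: (c -> d) vs List Bool

Answer: FAIL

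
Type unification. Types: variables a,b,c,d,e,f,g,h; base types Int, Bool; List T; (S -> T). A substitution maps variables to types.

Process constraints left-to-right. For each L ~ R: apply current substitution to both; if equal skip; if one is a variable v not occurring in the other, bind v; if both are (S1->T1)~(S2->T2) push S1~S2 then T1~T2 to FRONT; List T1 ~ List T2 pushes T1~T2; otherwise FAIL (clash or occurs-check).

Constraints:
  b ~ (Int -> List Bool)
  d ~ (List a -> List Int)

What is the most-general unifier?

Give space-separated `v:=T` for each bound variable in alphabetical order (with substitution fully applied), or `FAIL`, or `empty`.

step 1: unify b ~ (Int -> List Bool)  [subst: {-} | 1 pending]
  bind b := (Int -> List Bool)
step 2: unify d ~ (List a -> List Int)  [subst: {b:=(Int -> List Bool)} | 0 pending]
  bind d := (List a -> List Int)

Answer: b:=(Int -> List Bool) d:=(List a -> List Int)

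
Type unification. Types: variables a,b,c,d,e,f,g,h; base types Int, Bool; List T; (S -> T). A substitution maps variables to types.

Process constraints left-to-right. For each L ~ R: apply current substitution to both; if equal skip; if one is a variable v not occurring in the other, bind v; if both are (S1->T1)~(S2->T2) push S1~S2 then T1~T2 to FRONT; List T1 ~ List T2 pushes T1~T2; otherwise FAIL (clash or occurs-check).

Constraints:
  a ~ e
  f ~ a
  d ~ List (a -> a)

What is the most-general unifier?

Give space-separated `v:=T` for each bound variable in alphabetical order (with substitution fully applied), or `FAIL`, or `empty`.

step 1: unify a ~ e  [subst: {-} | 2 pending]
  bind a := e
step 2: unify f ~ e  [subst: {a:=e} | 1 pending]
  bind f := e
step 3: unify d ~ List (e -> e)  [subst: {a:=e, f:=e} | 0 pending]
  bind d := List (e -> e)

Answer: a:=e d:=List (e -> e) f:=e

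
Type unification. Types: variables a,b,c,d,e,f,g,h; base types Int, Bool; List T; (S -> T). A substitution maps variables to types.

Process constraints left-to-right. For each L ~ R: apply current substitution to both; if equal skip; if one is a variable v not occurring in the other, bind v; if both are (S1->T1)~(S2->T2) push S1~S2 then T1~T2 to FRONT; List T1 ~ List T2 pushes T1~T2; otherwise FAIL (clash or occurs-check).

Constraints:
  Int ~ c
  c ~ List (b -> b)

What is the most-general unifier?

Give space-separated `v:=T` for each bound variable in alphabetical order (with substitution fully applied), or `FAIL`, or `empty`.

Answer: FAIL

Derivation:
step 1: unify Int ~ c  [subst: {-} | 1 pending]
  bind c := Int
step 2: unify Int ~ List (b -> b)  [subst: {c:=Int} | 0 pending]
  clash: Int vs List (b -> b)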